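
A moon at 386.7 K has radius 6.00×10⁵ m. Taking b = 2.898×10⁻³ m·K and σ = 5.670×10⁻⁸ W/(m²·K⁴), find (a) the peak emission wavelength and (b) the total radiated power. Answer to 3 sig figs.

(a) λ_max = b/T = 2.898×10⁻³/386.7 = 7.494×10⁻⁶ m = 7.49 μm.
Surface area A = 4πR² = 4π(6.00×10⁵ m)² = 4.52389×10¹² m².
(b) P = σAT⁴ = 5.670×10⁻⁸×4.52389×10¹²×(386.7)⁴ = 5.74×10¹⁵ W.

λ_max ≈ 7.49 μm; P ≈ 5.74×10¹⁵ W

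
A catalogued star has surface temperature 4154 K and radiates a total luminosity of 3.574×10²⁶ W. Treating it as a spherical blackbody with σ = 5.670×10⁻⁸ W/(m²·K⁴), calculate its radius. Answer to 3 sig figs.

R ≈ 1.30×10⁹ m

L = 4πR²σT⁴ ⇒ R = √(L/(4πσT⁴)).
σT⁴ = 1.68830×10⁷ W/m², so R = √(3.574×10²⁶/(4π×1.68830×10⁷)) = 1.30×10⁹ m.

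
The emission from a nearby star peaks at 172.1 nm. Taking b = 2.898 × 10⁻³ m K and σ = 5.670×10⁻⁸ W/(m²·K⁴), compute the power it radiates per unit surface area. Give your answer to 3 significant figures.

I ≈ 4.56×10⁹ W/m²

Wien's law: T = b/λ_max = 2.898×10⁻³/1.721×10⁻⁷ = 16839.0 K.
Then I = σT⁴ = 5.670×10⁻⁸×(16839.0)⁴ = 4.56×10⁹ W/m².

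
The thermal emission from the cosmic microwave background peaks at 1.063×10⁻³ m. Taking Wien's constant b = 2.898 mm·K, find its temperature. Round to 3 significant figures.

T ≈ 2.73 K

Wien's law gives T = b/λ_max = (2.898×10⁻³ m·K)/(1.063×10⁻³ m) = 2.73 K.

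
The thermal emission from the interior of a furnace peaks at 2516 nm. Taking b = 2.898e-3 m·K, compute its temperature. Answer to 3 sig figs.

T ≈ 1.15×10³ K

Wien's law gives T = b/λ_max = (2.898×10⁻³ m·K)/(2.516×10⁻⁶ m) = 1.15×10³ K.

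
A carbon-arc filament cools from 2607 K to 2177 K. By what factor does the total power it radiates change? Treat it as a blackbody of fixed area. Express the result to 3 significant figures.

P ∝ T⁴, so P₂/P₁ = (T₂/T₁)⁴ = (2177/2607)⁴ = (0.835059)⁴ = 0.486.

P₂/P₁ ≈ 0.486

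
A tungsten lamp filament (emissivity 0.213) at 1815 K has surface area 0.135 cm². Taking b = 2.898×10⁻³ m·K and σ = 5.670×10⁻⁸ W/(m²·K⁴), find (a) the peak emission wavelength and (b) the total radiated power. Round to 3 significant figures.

λ_max ≈ 1.60×10³ nm; P ≈ 1.77 W

(a) λ_max = b/T = 2.898×10⁻³/1815 = 1.597×10⁻⁶ m = 1.60×10³ nm.
Area A = 0.135 cm² = 1.35×10⁻⁵ m².
(b) P = εσAT⁴ = 0.213×5.670×10⁻⁸×1.35×10⁻⁵×(1815)⁴ = 1.77 W.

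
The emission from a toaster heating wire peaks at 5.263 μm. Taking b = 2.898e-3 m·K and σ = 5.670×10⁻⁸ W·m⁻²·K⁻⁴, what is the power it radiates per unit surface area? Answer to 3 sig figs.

I ≈ 5.21×10³ W/m²

Wien's law: T = b/λ_max = 2.898×10⁻³/5.263×10⁻⁶ = 550.637 K.
Then I = σT⁴ = 5.670×10⁻⁸×(550.637)⁴ = 5.21×10³ W/m².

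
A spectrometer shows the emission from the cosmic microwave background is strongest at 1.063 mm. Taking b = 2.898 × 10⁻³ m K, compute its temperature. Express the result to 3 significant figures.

T ≈ 2.73 K

Wien's law gives T = b/λ_max = (2.898×10⁻³ m·K)/(1.063×10⁻³ m) = 2.73 K.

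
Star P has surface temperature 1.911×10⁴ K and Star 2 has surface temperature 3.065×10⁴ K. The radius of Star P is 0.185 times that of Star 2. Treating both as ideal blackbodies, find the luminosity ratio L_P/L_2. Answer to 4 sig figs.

L ∝ R²T⁴, so L_P/L_2 = (R_P/R_2)²(T_P/T_2)⁴ = (0.185)² × (1.911×10⁴/3.065×10⁴)⁴ = 0.034225 × 0.151120 = 5.172×10⁻³.

L_P/L_2 ≈ 5.172×10⁻³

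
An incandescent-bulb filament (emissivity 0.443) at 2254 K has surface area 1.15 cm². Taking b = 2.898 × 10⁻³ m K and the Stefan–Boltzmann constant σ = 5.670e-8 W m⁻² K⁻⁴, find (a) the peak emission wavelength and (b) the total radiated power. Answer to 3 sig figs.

λ_max ≈ 1.29 μm; P ≈ 74.6 W

(a) λ_max = b/T = 2.898×10⁻³/2254 = 1.286×10⁻⁶ m = 1.29 μm.
Area A = 1.15 cm² = 1.15×10⁻⁴ m².
(b) P = εσAT⁴ = 0.443×5.670×10⁻⁸×1.15×10⁻⁴×(2254)⁴ = 74.6 W.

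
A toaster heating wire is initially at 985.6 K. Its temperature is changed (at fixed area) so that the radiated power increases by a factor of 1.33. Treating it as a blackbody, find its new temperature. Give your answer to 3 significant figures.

P ∝ T⁴, so T₂/T₁ = (P₂/P₁)^(1/4) = (1.33)^(1/4) = 1.07390.
T₂ = 985.6 × 1.07390 = 1.06×10³ K.

T₂ ≈ 1.06×10³ K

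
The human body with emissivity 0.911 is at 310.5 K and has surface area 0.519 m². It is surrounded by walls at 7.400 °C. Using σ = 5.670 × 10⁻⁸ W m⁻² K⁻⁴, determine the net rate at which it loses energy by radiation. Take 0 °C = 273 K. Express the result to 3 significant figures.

Surroundings: T = 7.400 °C + 273 = 280.400 K.
Area A = 0.519 m².
Net radiated power P_net = εσA(T⁴ − T₀⁴) = 0.911×5.670×10⁻⁸×0.519×(310.5⁴ − 280.400⁴).
T⁴ − T₀⁴ = 9.29494×10⁹ − 6.18176×10⁹ = 3.11318×10⁹ K⁴, so P_net = 83.5 W.

Net loss ≈ 83.5 W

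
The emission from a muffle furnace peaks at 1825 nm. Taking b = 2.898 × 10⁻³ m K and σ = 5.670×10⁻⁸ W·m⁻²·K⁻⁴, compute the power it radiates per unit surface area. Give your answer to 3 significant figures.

Wien's law: T = b/λ_max = 2.898×10⁻³/1.825×10⁻⁶ = 1587.95 K.
Then I = σT⁴ = 5.670×10⁻⁸×(1587.95)⁴ = 3.61×10⁵ W/m².

I ≈ 3.61×10⁵ W/m²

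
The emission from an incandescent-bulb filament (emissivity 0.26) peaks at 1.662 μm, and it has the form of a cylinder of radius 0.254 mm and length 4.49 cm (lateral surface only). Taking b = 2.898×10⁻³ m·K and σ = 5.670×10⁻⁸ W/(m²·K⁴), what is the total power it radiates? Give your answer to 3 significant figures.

Wien's law: T = b/λ_max = 2.898×10⁻³/1.662×10⁻⁶ = 1743.68 K.
Lateral area A = 2πrL = 2π×2.54×10⁻⁴×0.0449 = 7.16572×10⁻⁵ m².
Then P = εσAT⁴ = 0.26×5.670×10⁻⁸×7.16572×10⁻⁵×(1743.68)⁴ = 9.77 W.

P ≈ 9.77 W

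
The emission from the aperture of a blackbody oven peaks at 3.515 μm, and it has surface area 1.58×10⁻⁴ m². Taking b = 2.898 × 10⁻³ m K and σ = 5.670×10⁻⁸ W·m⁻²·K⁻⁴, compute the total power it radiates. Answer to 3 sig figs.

P ≈ 4.14 W

Wien's law: T = b/λ_max = 2.898×10⁻³/3.515×10⁻⁶ = 824.467 K.
Area A = 1.58×10⁻⁴ m².
Then P = σAT⁴ = 5.670×10⁻⁸×1.58×10⁻⁴×(824.467)⁴ = 4.14 W.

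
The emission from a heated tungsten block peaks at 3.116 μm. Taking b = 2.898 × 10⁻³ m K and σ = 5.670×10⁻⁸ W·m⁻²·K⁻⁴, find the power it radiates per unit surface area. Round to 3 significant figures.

I ≈ 4.24×10⁴ W/m²

Wien's law: T = b/λ_max = 2.898×10⁻³/3.116×10⁻⁶ = 930.039 K.
Then I = σT⁴ = 5.670×10⁻⁸×(930.039)⁴ = 4.24×10⁴ W/m².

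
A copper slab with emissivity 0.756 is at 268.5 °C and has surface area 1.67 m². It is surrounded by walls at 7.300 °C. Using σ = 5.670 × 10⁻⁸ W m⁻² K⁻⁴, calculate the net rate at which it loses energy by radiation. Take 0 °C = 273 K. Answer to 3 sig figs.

T = 268.5 °C + 273 = 541.5 K.
Surroundings: T = 7.300 °C + 273 = 280.300 K.
Area A = 1.67 m².
Net radiated power P_net = εσA(T⁴ − T₀⁴) = 0.756×5.670×10⁻⁸×1.67×(541.5⁴ − 280.300⁴).
T⁴ − T₀⁴ = 8.59793×10¹⁰ − 6.17294×10⁹ = 7.98064×10¹⁰ K⁴, so P_net = 5.71×10³ W.

Net loss ≈ 5.71×10³ W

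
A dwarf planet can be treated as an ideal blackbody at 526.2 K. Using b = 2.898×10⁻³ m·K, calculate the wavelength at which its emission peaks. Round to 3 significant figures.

Wien's displacement law: λ_max = b/T = (2.898×10⁻³ m·K)/(526.2 K) = 5.507×10⁻⁶ m.
That is 5.51 μm, in the infrared range.

λ_max ≈ 5.51 μm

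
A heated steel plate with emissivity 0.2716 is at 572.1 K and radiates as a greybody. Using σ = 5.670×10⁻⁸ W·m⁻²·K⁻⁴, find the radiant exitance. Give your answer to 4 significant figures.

I ≈ 1650 W/m²

Stefan–Boltzmann: I = εσT⁴ = 0.2716 × 5.670×10⁻⁸ × (572.1)⁴ = 1650 W/m².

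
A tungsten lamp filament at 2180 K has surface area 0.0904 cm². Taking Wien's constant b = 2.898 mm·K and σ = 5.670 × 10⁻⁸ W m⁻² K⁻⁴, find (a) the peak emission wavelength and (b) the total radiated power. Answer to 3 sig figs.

(a) λ_max = b/T = 2.898×10⁻³/2180 = 1.329×10⁻⁶ m = 1.33 μm.
Area A = 0.0904 cm² = 9.04×10⁻⁶ m².
(b) P = σAT⁴ = 5.670×10⁻⁸×9.04×10⁻⁶×(2180)⁴ = 11.6 W.

λ_max ≈ 1.33 μm; P ≈ 11.6 W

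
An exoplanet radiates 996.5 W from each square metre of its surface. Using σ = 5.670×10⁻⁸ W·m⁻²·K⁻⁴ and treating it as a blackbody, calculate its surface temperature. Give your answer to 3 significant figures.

I = σT⁴, so T = (I/σ)^(1/4) = (996.5/(5.670×10⁻⁸))^(1/4) = 364 K.

T ≈ 364 K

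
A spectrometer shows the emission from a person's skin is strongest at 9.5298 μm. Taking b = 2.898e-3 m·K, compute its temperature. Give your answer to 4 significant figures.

Wien's law gives T = b/λ_max = (2.898×10⁻³ m·K)/(9.5298×10⁻⁶ m) = 304.1 K.

T ≈ 304.1 K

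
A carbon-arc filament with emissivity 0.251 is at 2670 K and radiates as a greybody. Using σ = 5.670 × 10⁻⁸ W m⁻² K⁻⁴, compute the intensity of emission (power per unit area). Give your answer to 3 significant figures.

I ≈ 7.23×10⁵ W/m²

Stefan–Boltzmann: I = εσT⁴ = 0.251 × 5.670×10⁻⁸ × (2670)⁴ = 7.23×10⁵ W/m².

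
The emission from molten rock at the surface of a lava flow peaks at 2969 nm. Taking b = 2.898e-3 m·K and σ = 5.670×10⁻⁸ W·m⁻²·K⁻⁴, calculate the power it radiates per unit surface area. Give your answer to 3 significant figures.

I ≈ 5.15×10⁴ W/m²

Wien's law: T = b/λ_max = 2.898×10⁻³/2.969×10⁻⁶ = 976.086 K.
Then I = σT⁴ = 5.670×10⁻⁸×(976.086)⁴ = 5.15×10⁴ W/m².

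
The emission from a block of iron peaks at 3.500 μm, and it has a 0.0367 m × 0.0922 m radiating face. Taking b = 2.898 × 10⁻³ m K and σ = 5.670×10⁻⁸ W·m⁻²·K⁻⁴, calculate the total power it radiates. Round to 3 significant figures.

Wien's law: T = b/λ_max = 2.898×10⁻³/3.500×10⁻⁶ = 828.000 K.
Area A = 0.0367 × 0.0922 = 3.38374×10⁻³ m².
Then P = σAT⁴ = 5.670×10⁻⁸×3.38374×10⁻³×(828.000)⁴ = 90.2 W.

P ≈ 90.2 W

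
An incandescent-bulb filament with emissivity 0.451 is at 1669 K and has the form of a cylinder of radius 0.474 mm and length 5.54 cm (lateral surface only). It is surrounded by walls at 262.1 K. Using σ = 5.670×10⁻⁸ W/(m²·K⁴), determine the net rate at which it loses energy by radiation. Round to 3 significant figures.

Lateral area A = 2πrL = 2π×4.74×10⁻⁴×0.0554 = 1.64994×10⁻⁴ m².
Net radiated power P_net = εσA(T⁴ − T₀⁴) = 0.451×5.670×10⁻⁸×1.64994×10⁻⁴×(1669⁴ − 262.1⁴).
T⁴ − T₀⁴ = 7.75935×10¹² − 4.71920×10⁹ = 7.75463×10¹² K⁴, so P_net = 32.7 W.

Net loss ≈ 32.7 W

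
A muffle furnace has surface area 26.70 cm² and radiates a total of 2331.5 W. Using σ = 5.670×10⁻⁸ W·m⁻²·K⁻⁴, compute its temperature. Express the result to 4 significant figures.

T ≈ 1981 K

Area A = 26.70 cm² = 2.670×10⁻³ m².
P = σAT⁴ ⇒ T = (P/(σA))^(1/4) = (2331.5/(5.670×10⁻⁸×2.670×10⁻³))^(1/4) = 1981 K.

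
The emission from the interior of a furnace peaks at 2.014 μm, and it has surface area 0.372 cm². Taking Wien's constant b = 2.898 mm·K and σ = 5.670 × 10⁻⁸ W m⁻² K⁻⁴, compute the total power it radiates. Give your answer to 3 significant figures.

P ≈ 9.04 W

Wien's law: T = b/λ_max = 2.898×10⁻³/2.014×10⁻⁶ = 1438.93 K.
Area A = 0.372 cm² = 3.72×10⁻⁵ m².
Then P = σAT⁴ = 5.670×10⁻⁸×3.72×10⁻⁵×(1438.93)⁴ = 9.04 W.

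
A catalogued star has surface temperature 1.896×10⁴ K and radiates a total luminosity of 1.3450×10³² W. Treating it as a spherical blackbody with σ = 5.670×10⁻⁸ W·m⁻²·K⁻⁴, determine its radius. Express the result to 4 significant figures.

R ≈ 3.822×10¹⁰ m

L = 4πR²σT⁴ ⇒ R = √(L/(4πσT⁴)).
σT⁴ = 7.32717×10⁹ W/m², so R = √(1.3450×10³²/(4π×7.32717×10⁹)) = 3.822×10¹⁰ m.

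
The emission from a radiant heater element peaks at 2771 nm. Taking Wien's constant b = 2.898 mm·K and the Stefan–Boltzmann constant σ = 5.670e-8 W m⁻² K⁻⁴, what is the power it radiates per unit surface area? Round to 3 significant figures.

I ≈ 6.78×10⁴ W/m²

Wien's law: T = b/λ_max = 2.898×10⁻³/2.771×10⁻⁶ = 1045.83 K.
Then I = σT⁴ = 5.670×10⁻⁸×(1045.83)⁴ = 6.78×10⁴ W/m².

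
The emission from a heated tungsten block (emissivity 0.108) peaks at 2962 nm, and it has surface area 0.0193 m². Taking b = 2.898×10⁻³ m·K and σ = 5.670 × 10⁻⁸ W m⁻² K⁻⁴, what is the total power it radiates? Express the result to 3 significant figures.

Wien's law: T = b/λ_max = 2.898×10⁻³/2.962×10⁻⁶ = 978.393 K.
Area A = 0.0193 m².
Then P = εσAT⁴ = 0.108×5.670×10⁻⁸×0.0193×(978.393)⁴ = 108 W.

P ≈ 108 W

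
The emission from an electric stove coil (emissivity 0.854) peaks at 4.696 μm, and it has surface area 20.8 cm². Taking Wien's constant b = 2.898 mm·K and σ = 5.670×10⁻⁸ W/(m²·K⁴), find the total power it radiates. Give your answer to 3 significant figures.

P ≈ 14.6 W

Wien's law: T = b/λ_max = 2.898×10⁻³/4.696×10⁻⁶ = 617.121 K.
Area A = 20.8 cm² = 2.08×10⁻³ m².
Then P = εσAT⁴ = 0.854×5.670×10⁻⁸×2.08×10⁻³×(617.121)⁴ = 14.6 W.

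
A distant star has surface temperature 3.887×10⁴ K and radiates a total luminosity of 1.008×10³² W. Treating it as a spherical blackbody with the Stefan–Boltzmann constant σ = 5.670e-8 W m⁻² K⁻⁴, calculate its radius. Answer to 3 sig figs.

L = 4πR²σT⁴ ⇒ R = √(L/(4πσT⁴)).
σT⁴ = 1.29432×10¹¹ W/m², so R = √(1.008×10³²/(4π×1.29432×10¹¹)) = 7.87×10⁹ m.

R ≈ 7.87×10⁹ m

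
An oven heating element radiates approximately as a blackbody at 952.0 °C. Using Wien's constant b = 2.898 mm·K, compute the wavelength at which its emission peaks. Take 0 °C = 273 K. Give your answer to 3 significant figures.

λ_max ≈ 2.37×10³ nm

T = 952.0 °C + 273 = 1225.0 K.
Wien's displacement law: λ_max = b/T = (2.898×10⁻³ m·K)/(1225.0 K) = 2.366×10⁻⁶ m.
That is 2.37×10³ nm, in the infrared range.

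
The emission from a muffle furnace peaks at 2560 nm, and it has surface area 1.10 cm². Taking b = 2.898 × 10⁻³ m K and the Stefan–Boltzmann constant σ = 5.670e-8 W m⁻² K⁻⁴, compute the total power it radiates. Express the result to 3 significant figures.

Wien's law: T = b/λ_max = 2.898×10⁻³/2.560×10⁻⁶ = 1132.03 K.
Area A = 1.10 cm² = 1.10×10⁻⁴ m².
Then P = σAT⁴ = 5.670×10⁻⁸×1.10×10⁻⁴×(1132.03)⁴ = 10.2 W.

P ≈ 10.2 W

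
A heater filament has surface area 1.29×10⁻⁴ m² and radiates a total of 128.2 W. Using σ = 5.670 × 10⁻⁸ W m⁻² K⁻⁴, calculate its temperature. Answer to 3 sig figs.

Area A = 1.29×10⁻⁴ m².
P = σAT⁴ ⇒ T = (P/(σA))^(1/4) = (128.2/(5.670×10⁻⁸×1.29×10⁻⁴))^(1/4) = 2.05×10³ K.

T ≈ 2.05×10³ K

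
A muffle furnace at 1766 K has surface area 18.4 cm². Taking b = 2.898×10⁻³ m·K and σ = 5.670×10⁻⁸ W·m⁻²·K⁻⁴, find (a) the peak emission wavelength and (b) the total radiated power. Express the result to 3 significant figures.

(a) λ_max = b/T = 2.898×10⁻³/1766 = 1.641×10⁻⁶ m = 1.64 μm.
Area A = 18.4 cm² = 1.84×10⁻³ m².
(b) P = σAT⁴ = 5.670×10⁻⁸×1.84×10⁻³×(1766)⁴ = 1.01×10³ W.

λ_max ≈ 1.64 μm; P ≈ 1.01×10³ W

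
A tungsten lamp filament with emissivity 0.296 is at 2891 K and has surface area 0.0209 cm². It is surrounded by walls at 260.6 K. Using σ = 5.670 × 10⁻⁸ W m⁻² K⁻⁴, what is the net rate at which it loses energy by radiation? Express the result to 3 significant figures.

Net loss ≈ 2.45 W

Area A = 0.0209 cm² = 2.09×10⁻⁶ m².
Net radiated power P_net = εσA(T⁴ − T₀⁴) = 0.296×5.670×10⁻⁸×2.09×10⁻⁶×(2891⁴ − 260.6⁴).
T⁴ − T₀⁴ = 6.98542×10¹³ − 4.61209×10⁹ = 6.98496×10¹³ K⁴, so P_net = 2.45 W.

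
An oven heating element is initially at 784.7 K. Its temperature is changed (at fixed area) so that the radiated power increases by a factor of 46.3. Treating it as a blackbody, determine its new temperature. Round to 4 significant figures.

T₂ ≈ 2047 K

P ∝ T⁴, so T₂/T₁ = (P₂/P₁)^(1/4) = (46.3)^(1/4) = 2.60853.
T₂ = 784.7 × 2.60853 = 2047 K.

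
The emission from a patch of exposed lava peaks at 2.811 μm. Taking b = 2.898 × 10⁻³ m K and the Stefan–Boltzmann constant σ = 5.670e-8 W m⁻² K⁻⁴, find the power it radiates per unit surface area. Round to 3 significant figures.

I ≈ 6.41×10⁴ W/m²

Wien's law: T = b/λ_max = 2.898×10⁻³/2.811×10⁻⁶ = 1030.95 K.
Then I = σT⁴ = 5.670×10⁻⁸×(1030.95)⁴ = 6.41×10⁴ W/m².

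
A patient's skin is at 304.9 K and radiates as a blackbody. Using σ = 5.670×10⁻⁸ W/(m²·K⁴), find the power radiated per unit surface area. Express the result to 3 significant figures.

Stefan–Boltzmann: I = σT⁴ = 5.670×10⁻⁸ × (304.9)⁴ = 490 W/m².

I ≈ 490 W/m²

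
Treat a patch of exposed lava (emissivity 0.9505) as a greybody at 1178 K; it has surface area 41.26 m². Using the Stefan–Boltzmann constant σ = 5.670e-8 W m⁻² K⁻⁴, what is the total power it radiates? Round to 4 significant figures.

Area A = 41.26 m².
P = εσAT⁴ = 0.9505 × 5.670×10⁻⁸ × 41.26 × (1178)⁴ = 4.282×10⁶ W.

P ≈ 4.282×10⁶ W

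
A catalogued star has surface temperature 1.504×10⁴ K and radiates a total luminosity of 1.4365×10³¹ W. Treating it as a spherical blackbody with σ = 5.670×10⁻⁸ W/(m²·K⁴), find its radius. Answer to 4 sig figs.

L = 4πR²σT⁴ ⇒ R = √(L/(4πσT⁴)).
σT⁴ = 2.90118×10⁹ W/m², so R = √(1.4365×10³¹/(4π×2.90118×10⁹)) = 1.985×10¹⁰ m.

R ≈ 1.985×10¹⁰ m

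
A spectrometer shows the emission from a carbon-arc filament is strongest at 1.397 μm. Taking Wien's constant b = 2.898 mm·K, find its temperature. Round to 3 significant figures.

Wien's law gives T = b/λ_max = (2.898×10⁻³ m·K)/(1.397×10⁻⁶ m) = 2.07×10³ K.

T ≈ 2.07×10³ K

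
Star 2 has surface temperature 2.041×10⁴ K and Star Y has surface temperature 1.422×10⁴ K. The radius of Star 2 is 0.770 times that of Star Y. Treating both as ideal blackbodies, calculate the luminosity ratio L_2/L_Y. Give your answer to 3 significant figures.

L ∝ R²T⁴, so L_2/L_Y = (R_2/R_Y)²(T_2/T_Y)⁴ = (0.770)² × (2.041×10⁴/1.422×10⁴)⁴ = 0.5929 × 4.24398 = 2.52.

L_2/L_Y ≈ 2.52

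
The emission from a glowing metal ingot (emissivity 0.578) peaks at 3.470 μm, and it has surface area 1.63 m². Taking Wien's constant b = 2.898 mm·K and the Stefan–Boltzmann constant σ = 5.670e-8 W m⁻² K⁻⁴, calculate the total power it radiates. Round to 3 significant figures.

P ≈ 2.60×10⁴ W

Wien's law: T = b/λ_max = 2.898×10⁻³/3.470×10⁻⁶ = 835.159 K.
Area A = 1.63 m².
Then P = εσAT⁴ = 0.578×5.670×10⁻⁸×1.63×(835.159)⁴ = 2.60×10⁴ W.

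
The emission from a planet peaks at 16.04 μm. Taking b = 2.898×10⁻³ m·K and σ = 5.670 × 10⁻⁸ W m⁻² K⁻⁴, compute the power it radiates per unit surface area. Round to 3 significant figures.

Wien's law: T = b/λ_max = 2.898×10⁻³/1.604×10⁻⁵ = 180.673 K.
Then I = σT⁴ = 5.670×10⁻⁸×(180.673)⁴ = 60.4 W/m².

I ≈ 60.4 W/m²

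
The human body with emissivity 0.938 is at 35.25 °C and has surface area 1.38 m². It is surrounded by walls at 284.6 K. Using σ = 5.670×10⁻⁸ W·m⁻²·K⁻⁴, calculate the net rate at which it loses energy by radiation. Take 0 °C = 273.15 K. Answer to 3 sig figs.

T = 35.25 °C + 273.15 = 308.40 K.
Area A = 1.38 m².
Net radiated power P_net = εσA(T⁴ − T₀⁴) = 0.938×5.670×10⁻⁸×1.38×(308.40⁴ − 284.6⁴).
T⁴ − T₀⁴ = 9.04602×10⁹ − 6.56054×10⁹ = 2.48548×10⁹ K⁴, so P_net = 182 W.

Net loss ≈ 182 W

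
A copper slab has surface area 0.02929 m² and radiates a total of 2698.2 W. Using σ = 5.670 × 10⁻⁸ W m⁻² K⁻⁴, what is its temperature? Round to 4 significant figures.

T ≈ 1129 K

Area A = 0.02929 m².
P = σAT⁴ ⇒ T = (P/(σA))^(1/4) = (2698.2/(5.670×10⁻⁸×0.02929))^(1/4) = 1129 K.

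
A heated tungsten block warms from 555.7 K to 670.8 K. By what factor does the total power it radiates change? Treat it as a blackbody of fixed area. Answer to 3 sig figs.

P ∝ T⁴, so P₂/P₁ = (T₂/T₁)⁴ = (670.8/555.7)⁴ = (1.20713)⁴ = 2.12.

P₂/P₁ ≈ 2.12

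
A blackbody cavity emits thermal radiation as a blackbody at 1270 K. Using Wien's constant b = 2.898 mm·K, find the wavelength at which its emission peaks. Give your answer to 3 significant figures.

λ_max ≈ 2.28×10³ nm

Wien's displacement law: λ_max = b/T = (2.898×10⁻³ m·K)/(1270 K) = 2.282×10⁻⁶ m.
That is 2.28×10³ nm, in the infrared range.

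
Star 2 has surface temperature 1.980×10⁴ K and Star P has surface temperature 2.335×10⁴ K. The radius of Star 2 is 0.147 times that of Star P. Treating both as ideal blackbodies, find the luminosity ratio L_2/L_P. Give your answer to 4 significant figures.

L ∝ R²T⁴, so L_2/L_P = (R_2/R_P)²(T_2/T_P)⁴ = (0.147)² × (1.980×10⁴/2.335×10⁴)⁴ = 0.021609 × 0.517027 = 0.01117.

L_2/L_P ≈ 0.01117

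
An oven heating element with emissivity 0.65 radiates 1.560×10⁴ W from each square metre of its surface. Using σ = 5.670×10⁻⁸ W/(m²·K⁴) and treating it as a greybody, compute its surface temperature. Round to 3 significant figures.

I = εσT⁴, so T = (I/εσ)^(1/4) = (1.560×10⁴/(0.65×5.670×10⁻⁸))^(1/4) = 807 K.

T ≈ 807 K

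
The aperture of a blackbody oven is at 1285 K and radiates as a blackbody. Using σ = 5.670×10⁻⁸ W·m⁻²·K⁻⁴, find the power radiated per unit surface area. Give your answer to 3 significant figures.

Stefan–Boltzmann: I = σT⁴ = 5.670×10⁻⁸ × (1285)⁴ = 1.55×10⁵ W/m².

I ≈ 1.55×10⁵ W/m²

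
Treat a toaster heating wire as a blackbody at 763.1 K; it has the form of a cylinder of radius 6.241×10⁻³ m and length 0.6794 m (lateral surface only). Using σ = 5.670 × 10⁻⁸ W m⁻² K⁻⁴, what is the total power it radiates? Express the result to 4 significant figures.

Lateral area A = 2πrL = 2π×6.241×10⁻³×0.6794 = 0.0266416 m².
P = σAT⁴ = 5.670×10⁻⁸ × 0.0266416 × (763.1)⁴ = 512.2 W.

P ≈ 512.2 W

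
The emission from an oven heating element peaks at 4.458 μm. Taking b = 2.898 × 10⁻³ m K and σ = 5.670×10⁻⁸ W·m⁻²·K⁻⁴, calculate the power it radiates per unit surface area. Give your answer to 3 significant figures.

I ≈ 1.01×10⁴ W/m²

Wien's law: T = b/λ_max = 2.898×10⁻³/4.458×10⁻⁶ = 650.067 K.
Then I = σT⁴ = 5.670×10⁻⁸×(650.067)⁴ = 1.01×10⁴ W/m².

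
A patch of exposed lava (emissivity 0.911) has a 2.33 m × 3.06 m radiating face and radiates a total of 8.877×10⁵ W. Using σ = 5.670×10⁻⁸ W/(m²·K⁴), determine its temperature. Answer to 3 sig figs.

Area A = 2.33 × 3.06 = 7.1298 m².
P = εσAT⁴ ⇒ T = (P/(εσA))^(1/4) = (8.877×10⁵/(0.911×5.670×10⁻⁸×7.1298))^(1/4) = 1.25×10³ K.

T ≈ 1.25×10³ K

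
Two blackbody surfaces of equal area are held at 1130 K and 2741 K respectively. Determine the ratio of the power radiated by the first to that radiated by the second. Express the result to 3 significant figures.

P₁/P₂ ≈ 0.0289

With equal areas, P₁/P₂ = (T₁/T₂)⁴ = (1130/2741)⁴ = 0.0289.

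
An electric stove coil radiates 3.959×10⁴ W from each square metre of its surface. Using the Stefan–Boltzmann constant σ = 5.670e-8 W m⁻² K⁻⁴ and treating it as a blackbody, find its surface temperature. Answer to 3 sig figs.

I = σT⁴, so T = (I/σ)^(1/4) = (3.959×10⁴/(5.670×10⁻⁸))^(1/4) = 914 K.

T ≈ 914 K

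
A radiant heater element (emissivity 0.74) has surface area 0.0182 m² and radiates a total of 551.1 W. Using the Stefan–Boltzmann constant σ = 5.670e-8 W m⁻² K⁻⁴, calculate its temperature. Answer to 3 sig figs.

Area A = 0.0182 m².
P = εσAT⁴ ⇒ T = (P/(εσA))^(1/4) = (551.1/(0.74×5.670×10⁻⁸×0.0182))^(1/4) = 922 K.

T ≈ 922 K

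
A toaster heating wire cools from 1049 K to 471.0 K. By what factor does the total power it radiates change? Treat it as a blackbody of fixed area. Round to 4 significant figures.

P ∝ T⁴, so P₂/P₁ = (T₂/T₁)⁴ = (471.0/1049)⁴ = (0.448999)⁴ = 0.04064.

P₂/P₁ ≈ 0.04064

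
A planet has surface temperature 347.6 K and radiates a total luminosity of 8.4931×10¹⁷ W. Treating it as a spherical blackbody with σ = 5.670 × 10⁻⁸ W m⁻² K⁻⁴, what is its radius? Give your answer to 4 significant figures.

L = 4πR²σT⁴ ⇒ R = √(L/(4πσT⁴)).
σT⁴ = 827.756 W/m², so R = √(8.4931×10¹⁷/(4π×827.756)) = 9.036×10⁶ m.

R ≈ 9.036×10⁶ m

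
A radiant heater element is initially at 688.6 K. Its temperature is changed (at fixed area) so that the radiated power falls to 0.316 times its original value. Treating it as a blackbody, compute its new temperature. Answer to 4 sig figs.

P ∝ T⁴, so T₂/T₁ = (P₂/P₁)^(1/4) = (0.316)^(1/4) = 0.749759.
T₂ = 688.6 × 0.749759 = 516.3 K.

T₂ ≈ 516.3 K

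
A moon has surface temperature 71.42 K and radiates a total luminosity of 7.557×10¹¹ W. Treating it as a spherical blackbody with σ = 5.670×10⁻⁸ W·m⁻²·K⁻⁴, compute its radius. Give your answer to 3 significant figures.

R ≈ 2.02×10⁵ m

L = 4πR²σT⁴ ⇒ R = √(L/(4πσT⁴)).
σT⁴ = 1.47524 W/m², so R = √(7.557×10¹¹/(4π×1.47524)) = 2.02×10⁵ m.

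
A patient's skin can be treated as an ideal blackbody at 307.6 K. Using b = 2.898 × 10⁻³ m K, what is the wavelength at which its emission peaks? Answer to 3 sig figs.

Wien's displacement law: λ_max = b/T = (2.898×10⁻³ m·K)/(307.6 K) = 9.421×10⁻⁶ m.
That is 9.42 μm, in the infrared range.

λ_max ≈ 9.42 μm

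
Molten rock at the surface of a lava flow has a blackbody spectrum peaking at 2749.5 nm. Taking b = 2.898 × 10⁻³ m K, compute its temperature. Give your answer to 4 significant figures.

T ≈ 1054 K

Wien's law gives T = b/λ_max = (2.898×10⁻³ m·K)/(2.7495×10⁻⁶ m) = 1054 K.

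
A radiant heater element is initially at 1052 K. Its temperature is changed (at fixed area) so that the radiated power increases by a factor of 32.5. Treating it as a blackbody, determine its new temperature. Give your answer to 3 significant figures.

P ∝ T⁴, so T₂/T₁ = (P₂/P₁)^(1/4) = (32.5)^(1/4) = 2.38765.
T₂ = 1052 × 2.38765 = 2.51×10³ K.

T₂ ≈ 2.51×10³ K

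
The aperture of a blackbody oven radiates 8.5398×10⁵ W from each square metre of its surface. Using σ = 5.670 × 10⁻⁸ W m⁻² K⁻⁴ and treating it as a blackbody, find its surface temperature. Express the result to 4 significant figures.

I = σT⁴, so T = (I/σ)^(1/4) = (8.5398×10⁵/(5.670×10⁻⁸))^(1/4) = 1970 K.

T ≈ 1970 K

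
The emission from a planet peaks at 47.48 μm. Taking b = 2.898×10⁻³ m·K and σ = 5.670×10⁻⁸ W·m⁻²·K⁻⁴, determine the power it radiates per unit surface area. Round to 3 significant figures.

Wien's law: T = b/λ_max = 2.898×10⁻³/4.748×10⁻⁵ = 61.0362 K.
Then I = σT⁴ = 5.670×10⁻⁸×(61.0362)⁴ = 0.787 W/m².

I ≈ 0.787 W/m²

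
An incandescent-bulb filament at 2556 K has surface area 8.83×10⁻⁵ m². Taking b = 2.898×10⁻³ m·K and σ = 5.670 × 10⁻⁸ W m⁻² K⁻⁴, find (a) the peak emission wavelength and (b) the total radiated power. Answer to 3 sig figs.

λ_max ≈ 1.13×10³ nm; P ≈ 214 W

(a) λ_max = b/T = 2.898×10⁻³/2556 = 1.134×10⁻⁶ m = 1.13×10³ nm.
Area A = 8.83×10⁻⁵ m².
(b) P = σAT⁴ = 5.670×10⁻⁸×8.83×10⁻⁵×(2556)⁴ = 214 W.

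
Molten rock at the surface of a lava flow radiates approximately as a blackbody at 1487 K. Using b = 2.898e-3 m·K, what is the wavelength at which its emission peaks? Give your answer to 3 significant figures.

λ_max ≈ 1.95×10³ nm

Wien's displacement law: λ_max = b/T = (2.898×10⁻³ m·K)/(1487 K) = 1.949×10⁻⁶ m.
That is 1.95×10³ nm, in the infrared range.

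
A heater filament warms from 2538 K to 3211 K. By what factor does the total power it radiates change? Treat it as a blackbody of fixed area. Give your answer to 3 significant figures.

P ∝ T⁴, so P₂/P₁ = (T₂/T₁)⁴ = (3211/2538)⁴ = (1.26517)⁴ = 2.56.

P₂/P₁ ≈ 2.56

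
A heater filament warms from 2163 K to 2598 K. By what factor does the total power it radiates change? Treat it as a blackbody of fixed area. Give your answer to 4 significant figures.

P ∝ T⁴, so P₂/P₁ = (T₂/T₁)⁴ = (2598/2163)⁴ = (1.20111)⁴ = 2.081.

P₂/P₁ ≈ 2.081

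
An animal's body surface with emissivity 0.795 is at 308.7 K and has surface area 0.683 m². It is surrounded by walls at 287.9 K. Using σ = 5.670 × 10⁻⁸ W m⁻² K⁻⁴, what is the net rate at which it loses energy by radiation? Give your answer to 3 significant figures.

Area A = 0.683 m².
Net radiated power P_net = εσA(T⁴ − T₀⁴) = 0.795×5.670×10⁻⁸×0.683×(308.7⁴ − 287.9⁴).
T⁴ − T₀⁴ = 9.08127×10⁹ − 6.87016×10⁹ = 2.21111×10⁹ K⁴, so P_net = 68.1 W.

Net loss ≈ 68.1 W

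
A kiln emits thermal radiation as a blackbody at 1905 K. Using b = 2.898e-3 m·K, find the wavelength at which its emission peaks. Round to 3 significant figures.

λ_max ≈ 1.52 μm

Wien's displacement law: λ_max = b/T = (2.898×10⁻³ m·K)/(1905 K) = 1.521×10⁻⁶ m.
That is 1.52 μm, in the infrared range.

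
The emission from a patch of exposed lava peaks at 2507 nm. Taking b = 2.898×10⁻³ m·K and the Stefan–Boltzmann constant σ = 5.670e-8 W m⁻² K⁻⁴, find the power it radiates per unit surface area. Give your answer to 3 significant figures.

I ≈ 1.01×10⁵ W/m²

Wien's law: T = b/λ_max = 2.898×10⁻³/2.507×10⁻⁶ = 1155.96 K.
Then I = σT⁴ = 5.670×10⁻⁸×(1155.96)⁴ = 1.01×10⁵ W/m².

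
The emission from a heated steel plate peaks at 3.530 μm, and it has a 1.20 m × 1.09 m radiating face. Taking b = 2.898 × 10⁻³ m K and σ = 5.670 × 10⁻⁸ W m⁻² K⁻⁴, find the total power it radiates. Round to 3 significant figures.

Wien's law: T = b/λ_max = 2.898×10⁻³/3.530×10⁻⁶ = 820.963 K.
Area A = 1.20 × 1.09 = 1.308 m².
Then P = σAT⁴ = 5.670×10⁻⁸×1.308×(820.963)⁴ = 3.37×10⁴ W.

P ≈ 3.37×10⁴ W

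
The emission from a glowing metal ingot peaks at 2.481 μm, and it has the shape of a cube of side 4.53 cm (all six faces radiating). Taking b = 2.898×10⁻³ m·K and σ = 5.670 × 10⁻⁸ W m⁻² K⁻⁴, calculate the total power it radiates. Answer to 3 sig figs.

P ≈ 1.30×10³ W

Wien's law: T = b/λ_max = 2.898×10⁻³/2.481×10⁻⁶ = 1168.08 K.
Area A = 6s² = 6×(0.0453 m)² = 0.0123125 m².
Then P = σAT⁴ = 5.670×10⁻⁸×0.0123125×(1168.08)⁴ = 1.30×10³ W.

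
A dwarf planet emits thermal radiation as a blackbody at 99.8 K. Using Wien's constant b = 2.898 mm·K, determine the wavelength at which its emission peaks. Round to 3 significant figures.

λ_max ≈ 29.0 μm

Wien's displacement law: λ_max = b/T = (2.898×10⁻³ m·K)/(99.8 K) = 2.904×10⁻⁵ m.
That is 29.0 μm, in the infrared range.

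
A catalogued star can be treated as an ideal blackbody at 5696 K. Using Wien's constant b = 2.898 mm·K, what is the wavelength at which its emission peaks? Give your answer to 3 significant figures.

Wien's displacement law: λ_max = b/T = (2.898×10⁻³ m·K)/(5696 K) = 5.088×10⁻⁷ m.
That is 0.509 μm, in the visible range.

λ_max ≈ 0.509 μm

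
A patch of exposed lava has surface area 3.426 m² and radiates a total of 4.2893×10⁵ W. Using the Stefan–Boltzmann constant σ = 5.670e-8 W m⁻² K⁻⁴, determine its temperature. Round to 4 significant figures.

Area A = 3.426 m².
P = σAT⁴ ⇒ T = (P/(σA))^(1/4) = (4.2893×10⁵/(5.670×10⁻⁸×3.426))^(1/4) = 1219 K.

T ≈ 1219 K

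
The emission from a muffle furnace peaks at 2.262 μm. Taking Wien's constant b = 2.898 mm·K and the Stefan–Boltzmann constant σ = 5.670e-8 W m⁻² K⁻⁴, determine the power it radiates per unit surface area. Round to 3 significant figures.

I ≈ 1.53×10⁵ W/m²

Wien's law: T = b/λ_max = 2.898×10⁻³/2.262×10⁻⁶ = 1281.17 K.
Then I = σT⁴ = 5.670×10⁻⁸×(1281.17)⁴ = 1.53×10⁵ W/m².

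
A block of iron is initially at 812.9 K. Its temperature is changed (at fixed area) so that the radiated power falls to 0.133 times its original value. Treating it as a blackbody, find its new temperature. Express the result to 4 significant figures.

T₂ ≈ 490.9 K

P ∝ T⁴, so T₂/T₁ = (P₂/P₁)^(1/4) = (0.133)^(1/4) = 0.603897.
T₂ = 812.9 × 0.603897 = 490.9 K.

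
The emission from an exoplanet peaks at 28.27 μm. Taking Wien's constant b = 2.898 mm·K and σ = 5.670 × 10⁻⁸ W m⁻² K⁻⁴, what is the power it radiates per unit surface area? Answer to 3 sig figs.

Wien's law: T = b/λ_max = 2.898×10⁻³/2.827×10⁻⁵ = 102.511 K.
Then I = σT⁴ = 5.670×10⁻⁸×(102.511)⁴ = 6.26 W/m².

I ≈ 6.26 W/m²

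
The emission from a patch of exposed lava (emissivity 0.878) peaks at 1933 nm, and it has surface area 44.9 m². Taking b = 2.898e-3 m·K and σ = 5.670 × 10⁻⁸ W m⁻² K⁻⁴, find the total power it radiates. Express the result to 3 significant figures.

Wien's law: T = b/λ_max = 2.898×10⁻³/1.933×10⁻⁶ = 1499.22 K.
Area A = 44.9 m².
Then P = εσAT⁴ = 0.878×5.670×10⁻⁸×44.9×(1499.22)⁴ = 1.13×10⁷ W.

P ≈ 1.13×10⁷ W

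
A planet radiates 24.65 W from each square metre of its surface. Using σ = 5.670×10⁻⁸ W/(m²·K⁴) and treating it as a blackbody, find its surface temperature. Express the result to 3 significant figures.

T ≈ 144 K

I = σT⁴, so T = (I/σ)^(1/4) = (24.65/(5.670×10⁻⁸))^(1/4) = 144 K.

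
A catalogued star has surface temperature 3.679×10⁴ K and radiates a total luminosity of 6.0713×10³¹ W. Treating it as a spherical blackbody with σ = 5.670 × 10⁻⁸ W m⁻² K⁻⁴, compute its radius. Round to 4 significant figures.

L = 4πR²σT⁴ ⇒ R = √(L/(4πσT⁴)).
σT⁴ = 1.03873×10¹¹ W/m², so R = √(6.0713×10³¹/(4π×1.03873×10¹¹)) = 6.820×10⁹ m.

R ≈ 6.820×10⁹ m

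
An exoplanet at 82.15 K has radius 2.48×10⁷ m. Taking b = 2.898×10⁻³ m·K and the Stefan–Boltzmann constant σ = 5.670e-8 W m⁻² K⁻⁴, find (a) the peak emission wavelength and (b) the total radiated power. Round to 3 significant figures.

λ_max ≈ 35.3 μm; P ≈ 2.00×10¹⁶ W

(a) λ_max = b/T = 2.898×10⁻³/82.15 = 3.528×10⁻⁵ m = 35.3 μm.
Surface area A = 4πR² = 4π(2.48×10⁷ m)² = 7.72882×10¹⁵ m².
(b) P = σAT⁴ = 5.670×10⁻⁸×7.72882×10¹⁵×(82.15)⁴ = 2.00×10¹⁶ W.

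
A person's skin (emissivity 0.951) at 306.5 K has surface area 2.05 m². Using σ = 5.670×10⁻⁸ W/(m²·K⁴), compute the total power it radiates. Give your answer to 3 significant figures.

P ≈ 976 W

Area A = 2.05 m².
P = εσAT⁴ = 0.951 × 5.670×10⁻⁸ × 2.05 × (306.5)⁴ = 976 W.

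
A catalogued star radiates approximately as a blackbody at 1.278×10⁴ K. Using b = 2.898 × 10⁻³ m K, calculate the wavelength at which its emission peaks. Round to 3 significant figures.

Wien's displacement law: λ_max = b/T = (2.898×10⁻³ m·K)/(1.278×10⁴ K) = 2.268×10⁻⁷ m.
That is 227 nm, in the ultraviolet range.

λ_max ≈ 227 nm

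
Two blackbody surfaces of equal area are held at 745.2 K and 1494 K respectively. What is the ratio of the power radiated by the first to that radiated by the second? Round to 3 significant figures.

P₁/P₂ ≈ 0.0619

With equal areas, P₁/P₂ = (T₁/T₂)⁴ = (745.2/1494)⁴ = 0.0619.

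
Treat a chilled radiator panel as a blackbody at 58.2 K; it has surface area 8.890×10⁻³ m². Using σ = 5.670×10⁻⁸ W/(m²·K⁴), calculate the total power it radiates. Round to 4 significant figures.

P ≈ 5.783×10⁻³ W

Area A = 8.890×10⁻³ m².
P = σAT⁴ = 5.670×10⁻⁸ × 8.890×10⁻³ × (58.2)⁴ = 5.783×10⁻³ W.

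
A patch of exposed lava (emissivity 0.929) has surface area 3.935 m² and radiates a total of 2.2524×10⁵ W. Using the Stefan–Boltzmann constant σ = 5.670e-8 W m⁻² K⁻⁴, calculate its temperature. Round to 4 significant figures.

Area A = 3.935 m².
P = εσAT⁴ ⇒ T = (P/(εσA))^(1/4) = (2.2524×10⁵/(0.929×5.670×10⁻⁸×3.935))^(1/4) = 1021 K.

T ≈ 1021 K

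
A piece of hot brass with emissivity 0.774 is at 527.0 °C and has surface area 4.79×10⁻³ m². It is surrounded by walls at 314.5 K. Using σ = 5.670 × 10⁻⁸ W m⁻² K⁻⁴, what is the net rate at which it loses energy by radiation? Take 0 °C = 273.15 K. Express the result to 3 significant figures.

Net loss ≈ 84.1 W

T = 527.0 °C + 273.15 = 800.15 K.
Area A = 4.79×10⁻³ m².
Net radiated power P_net = εσA(T⁴ − T₀⁴) = 0.774×5.670×10⁻⁸×4.79×10⁻³×(800.15⁴ − 314.5⁴).
T⁴ − T₀⁴ = 4.09907×10¹¹ − 9.78324×10⁹ = 4.00124×10¹¹ K⁴, so P_net = 84.1 W.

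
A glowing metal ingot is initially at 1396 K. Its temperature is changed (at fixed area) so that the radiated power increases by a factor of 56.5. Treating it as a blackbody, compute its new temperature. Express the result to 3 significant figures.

P ∝ T⁴, so T₂/T₁ = (P₂/P₁)^(1/4) = (56.5)^(1/4) = 2.74165.
T₂ = 1396 × 2.74165 = 3.83×10³ K.

T₂ ≈ 3.83×10³ K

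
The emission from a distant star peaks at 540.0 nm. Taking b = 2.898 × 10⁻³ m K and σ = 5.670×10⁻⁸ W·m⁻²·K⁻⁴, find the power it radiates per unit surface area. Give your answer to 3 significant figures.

Wien's law: T = b/λ_max = 2.898×10⁻³/5.400×10⁻⁷ = 5366.67 K.
Then I = σT⁴ = 5.670×10⁻⁸×(5366.67)⁴ = 4.70×10⁷ W/m².

I ≈ 4.70×10⁷ W/m²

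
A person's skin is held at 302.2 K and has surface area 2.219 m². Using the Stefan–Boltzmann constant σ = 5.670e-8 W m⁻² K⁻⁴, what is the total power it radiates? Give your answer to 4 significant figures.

P ≈ 1049 W

Area A = 2.219 m².
P = σAT⁴ = 5.670×10⁻⁸ × 2.219 × (302.2)⁴ = 1049 W.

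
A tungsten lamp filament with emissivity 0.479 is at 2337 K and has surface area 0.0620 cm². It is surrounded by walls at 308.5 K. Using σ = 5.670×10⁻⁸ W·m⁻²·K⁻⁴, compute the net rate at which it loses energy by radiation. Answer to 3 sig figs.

Net loss ≈ 5.02 W

Area A = 0.0620 cm² = 6.20×10⁻⁶ m².
Net radiated power P_net = εσA(T⁴ − T₀⁴) = 0.479×5.670×10⁻⁸×6.20×10⁻⁶×(2337⁴ − 308.5⁴).
T⁴ − T₀⁴ = 2.98287×10¹³ − 9.05776×10⁹ = 2.98196×10¹³ K⁴, so P_net = 5.02 W.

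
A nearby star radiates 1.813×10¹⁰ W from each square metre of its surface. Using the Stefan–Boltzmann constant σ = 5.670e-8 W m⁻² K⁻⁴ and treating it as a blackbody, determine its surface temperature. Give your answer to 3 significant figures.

T ≈ 2.38×10⁴ K

I = σT⁴, so T = (I/σ)^(1/4) = (1.813×10¹⁰/(5.670×10⁻⁸))^(1/4) = 2.38×10⁴ K.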